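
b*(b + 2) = b^2 + 2*b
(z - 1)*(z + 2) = z^2 + z - 2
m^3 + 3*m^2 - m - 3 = (m - 1)*(m + 1)*(m + 3)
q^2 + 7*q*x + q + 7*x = (q + 1)*(q + 7*x)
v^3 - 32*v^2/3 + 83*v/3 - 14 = (v - 7)*(v - 3)*(v - 2/3)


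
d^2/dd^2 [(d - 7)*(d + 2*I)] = 2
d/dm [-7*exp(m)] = -7*exp(m)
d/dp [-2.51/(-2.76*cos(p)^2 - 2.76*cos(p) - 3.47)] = (13.8552*cos(p) + 6.9276)*sin(p)/(2.76*cos(p)^2 + 2.76*cos(p) + 3.47)^2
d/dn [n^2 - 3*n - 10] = 2*n - 3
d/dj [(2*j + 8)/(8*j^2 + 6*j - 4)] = (4*j^2 + 3*j - (j + 4)*(8*j + 3) - 2)/(4*j^2 + 3*j - 2)^2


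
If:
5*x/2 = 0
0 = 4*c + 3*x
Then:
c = 0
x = 0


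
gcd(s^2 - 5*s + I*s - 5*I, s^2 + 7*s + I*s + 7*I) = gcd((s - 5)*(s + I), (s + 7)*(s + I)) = s + I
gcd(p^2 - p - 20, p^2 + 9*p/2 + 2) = p + 4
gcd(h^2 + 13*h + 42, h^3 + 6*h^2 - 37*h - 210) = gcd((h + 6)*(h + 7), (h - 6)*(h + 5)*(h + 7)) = h + 7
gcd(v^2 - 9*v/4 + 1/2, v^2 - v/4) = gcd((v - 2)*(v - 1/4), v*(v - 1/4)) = v - 1/4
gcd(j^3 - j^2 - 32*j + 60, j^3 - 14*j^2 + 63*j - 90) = j - 5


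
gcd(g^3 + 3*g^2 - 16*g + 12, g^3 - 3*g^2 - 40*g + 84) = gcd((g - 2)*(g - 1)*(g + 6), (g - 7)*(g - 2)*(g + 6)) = g^2 + 4*g - 12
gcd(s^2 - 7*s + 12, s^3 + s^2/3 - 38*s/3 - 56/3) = s - 4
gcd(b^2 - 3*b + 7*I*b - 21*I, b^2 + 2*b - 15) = b - 3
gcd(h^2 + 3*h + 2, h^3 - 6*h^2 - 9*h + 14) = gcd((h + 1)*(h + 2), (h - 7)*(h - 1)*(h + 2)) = h + 2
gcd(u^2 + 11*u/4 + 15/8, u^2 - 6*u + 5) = 1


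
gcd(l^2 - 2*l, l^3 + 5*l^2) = l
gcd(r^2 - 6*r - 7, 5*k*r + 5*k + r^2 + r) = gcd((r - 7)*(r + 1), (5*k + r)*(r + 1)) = r + 1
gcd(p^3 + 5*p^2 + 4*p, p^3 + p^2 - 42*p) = p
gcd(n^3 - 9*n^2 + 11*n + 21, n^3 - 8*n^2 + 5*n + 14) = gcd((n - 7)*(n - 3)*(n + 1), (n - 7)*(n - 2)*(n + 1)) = n^2 - 6*n - 7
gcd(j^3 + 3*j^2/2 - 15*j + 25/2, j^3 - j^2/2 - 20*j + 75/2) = j^2 + 5*j/2 - 25/2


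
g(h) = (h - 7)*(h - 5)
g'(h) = 2*h - 12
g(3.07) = 7.58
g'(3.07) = -5.86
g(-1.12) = 49.69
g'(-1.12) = -14.24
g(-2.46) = 70.57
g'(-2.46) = -16.92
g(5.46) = -0.71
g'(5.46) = -1.08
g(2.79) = 9.30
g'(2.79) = -6.42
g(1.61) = 18.27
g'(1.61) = -8.78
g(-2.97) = 79.46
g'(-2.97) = -17.94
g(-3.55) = 90.20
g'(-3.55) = -19.10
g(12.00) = 35.00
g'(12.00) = 12.00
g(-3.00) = 80.00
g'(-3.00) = -18.00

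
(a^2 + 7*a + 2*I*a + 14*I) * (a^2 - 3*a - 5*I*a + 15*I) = a^4 + 4*a^3 - 3*I*a^3 - 11*a^2 - 12*I*a^2 + 40*a + 63*I*a - 210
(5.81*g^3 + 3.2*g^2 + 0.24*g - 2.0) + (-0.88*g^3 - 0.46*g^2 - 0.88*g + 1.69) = 4.93*g^3 + 2.74*g^2 - 0.64*g - 0.31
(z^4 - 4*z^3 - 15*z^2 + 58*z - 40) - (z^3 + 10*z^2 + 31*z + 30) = z^4 - 5*z^3 - 25*z^2 + 27*z - 70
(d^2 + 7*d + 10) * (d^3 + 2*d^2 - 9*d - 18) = d^5 + 9*d^4 + 15*d^3 - 61*d^2 - 216*d - 180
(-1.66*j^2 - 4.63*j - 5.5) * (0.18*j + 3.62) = -0.2988*j^3 - 6.8426*j^2 - 17.7506*j - 19.91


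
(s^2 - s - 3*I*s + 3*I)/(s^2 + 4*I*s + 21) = (s - 1)/(s + 7*I)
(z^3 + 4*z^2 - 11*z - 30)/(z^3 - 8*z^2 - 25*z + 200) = (z^2 - z - 6)/(z^2 - 13*z + 40)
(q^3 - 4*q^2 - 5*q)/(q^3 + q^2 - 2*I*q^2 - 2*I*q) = (q - 5)/(q - 2*I)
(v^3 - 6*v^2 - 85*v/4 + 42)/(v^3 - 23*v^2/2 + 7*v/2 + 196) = (v - 3/2)/(v - 7)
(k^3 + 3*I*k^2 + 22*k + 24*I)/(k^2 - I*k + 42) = (k^2 - 3*I*k + 4)/(k - 7*I)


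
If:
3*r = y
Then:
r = y/3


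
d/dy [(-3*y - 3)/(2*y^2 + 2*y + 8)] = 3*(-y^2 - y + (y + 1)*(2*y + 1) - 4)/(2*(y^2 + y + 4)^2)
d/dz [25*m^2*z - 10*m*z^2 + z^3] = 25*m^2 - 20*m*z + 3*z^2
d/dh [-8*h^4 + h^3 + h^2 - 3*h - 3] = -32*h^3 + 3*h^2 + 2*h - 3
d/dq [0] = 0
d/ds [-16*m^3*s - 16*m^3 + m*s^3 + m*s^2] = m*(-16*m^2 + 3*s^2 + 2*s)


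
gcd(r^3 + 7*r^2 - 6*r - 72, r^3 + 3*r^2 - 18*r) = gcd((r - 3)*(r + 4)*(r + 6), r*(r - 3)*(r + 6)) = r^2 + 3*r - 18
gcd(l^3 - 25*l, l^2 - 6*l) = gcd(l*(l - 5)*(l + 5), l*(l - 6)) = l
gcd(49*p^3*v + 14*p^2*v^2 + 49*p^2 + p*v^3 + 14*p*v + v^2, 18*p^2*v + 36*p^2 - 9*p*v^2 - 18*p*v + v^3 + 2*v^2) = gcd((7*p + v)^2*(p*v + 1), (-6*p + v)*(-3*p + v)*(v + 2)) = 1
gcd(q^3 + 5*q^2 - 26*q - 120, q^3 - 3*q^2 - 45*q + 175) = q - 5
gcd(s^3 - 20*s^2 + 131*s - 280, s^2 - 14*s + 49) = s - 7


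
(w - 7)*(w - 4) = w^2 - 11*w + 28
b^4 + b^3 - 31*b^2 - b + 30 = (b - 5)*(b - 1)*(b + 1)*(b + 6)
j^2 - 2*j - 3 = (j - 3)*(j + 1)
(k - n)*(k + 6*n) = k^2 + 5*k*n - 6*n^2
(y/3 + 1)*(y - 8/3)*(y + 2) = y^3/3 + 7*y^2/9 - 22*y/9 - 16/3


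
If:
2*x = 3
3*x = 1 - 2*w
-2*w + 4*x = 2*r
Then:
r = 19/4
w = -7/4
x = 3/2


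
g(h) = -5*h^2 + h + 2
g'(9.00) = -89.00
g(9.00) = -394.00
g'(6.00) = -59.00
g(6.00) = -172.00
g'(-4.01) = 41.10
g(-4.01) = -82.41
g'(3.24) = -31.40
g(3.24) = -47.25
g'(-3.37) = 34.70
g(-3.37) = -58.15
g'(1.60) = -15.00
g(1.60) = -9.20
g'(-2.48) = 25.80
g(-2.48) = -31.23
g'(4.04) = -39.40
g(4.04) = -75.57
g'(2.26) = -21.60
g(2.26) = -21.28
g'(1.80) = -17.00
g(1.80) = -12.40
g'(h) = 1 - 10*h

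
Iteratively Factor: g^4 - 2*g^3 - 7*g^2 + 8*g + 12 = (g - 3)*(g^3 + g^2 - 4*g - 4) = (g - 3)*(g + 1)*(g^2 - 4) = (g - 3)*(g - 2)*(g + 1)*(g + 2)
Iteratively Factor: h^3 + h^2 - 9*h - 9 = (h + 3)*(h^2 - 2*h - 3) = (h + 1)*(h + 3)*(h - 3)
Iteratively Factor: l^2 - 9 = (l + 3)*(l - 3)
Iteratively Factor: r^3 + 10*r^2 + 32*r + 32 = (r + 4)*(r^2 + 6*r + 8) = (r + 2)*(r + 4)*(r + 4)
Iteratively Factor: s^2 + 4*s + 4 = (s + 2)*(s + 2)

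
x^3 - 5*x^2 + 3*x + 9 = (x - 3)^2*(x + 1)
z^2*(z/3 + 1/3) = z^3/3 + z^2/3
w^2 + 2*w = w*(w + 2)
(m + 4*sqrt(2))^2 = m^2 + 8*sqrt(2)*m + 32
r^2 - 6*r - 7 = (r - 7)*(r + 1)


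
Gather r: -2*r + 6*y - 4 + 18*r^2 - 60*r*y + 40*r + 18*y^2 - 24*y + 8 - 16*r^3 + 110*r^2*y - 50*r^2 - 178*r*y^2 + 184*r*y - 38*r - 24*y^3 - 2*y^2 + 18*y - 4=-16*r^3 + r^2*(110*y - 32) + r*(-178*y^2 + 124*y) - 24*y^3 + 16*y^2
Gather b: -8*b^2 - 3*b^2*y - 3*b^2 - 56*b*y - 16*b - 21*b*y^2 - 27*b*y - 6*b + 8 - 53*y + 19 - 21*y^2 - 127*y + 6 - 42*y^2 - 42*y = b^2*(-3*y - 11) + b*(-21*y^2 - 83*y - 22) - 63*y^2 - 222*y + 33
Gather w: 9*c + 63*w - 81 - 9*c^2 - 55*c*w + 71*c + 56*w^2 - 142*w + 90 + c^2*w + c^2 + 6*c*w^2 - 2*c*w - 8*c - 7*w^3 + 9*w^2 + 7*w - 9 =-8*c^2 + 72*c - 7*w^3 + w^2*(6*c + 65) + w*(c^2 - 57*c - 72)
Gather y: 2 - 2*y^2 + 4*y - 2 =-2*y^2 + 4*y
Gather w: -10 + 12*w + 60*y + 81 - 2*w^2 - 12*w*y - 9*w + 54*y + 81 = -2*w^2 + w*(3 - 12*y) + 114*y + 152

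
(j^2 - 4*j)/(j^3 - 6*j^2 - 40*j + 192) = j/(j^2 - 2*j - 48)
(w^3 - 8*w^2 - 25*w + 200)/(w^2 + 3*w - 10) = (w^2 - 13*w + 40)/(w - 2)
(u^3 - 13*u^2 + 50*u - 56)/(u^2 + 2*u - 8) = (u^2 - 11*u + 28)/(u + 4)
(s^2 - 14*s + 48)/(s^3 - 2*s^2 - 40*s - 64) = (s - 6)/(s^2 + 6*s + 8)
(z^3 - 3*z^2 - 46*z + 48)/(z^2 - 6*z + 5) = (z^2 - 2*z - 48)/(z - 5)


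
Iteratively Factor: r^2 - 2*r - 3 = (r + 1)*(r - 3)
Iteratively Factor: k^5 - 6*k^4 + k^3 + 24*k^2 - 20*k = (k - 5)*(k^4 - k^3 - 4*k^2 + 4*k) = (k - 5)*(k - 1)*(k^3 - 4*k) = k*(k - 5)*(k - 1)*(k^2 - 4) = k*(k - 5)*(k - 2)*(k - 1)*(k + 2)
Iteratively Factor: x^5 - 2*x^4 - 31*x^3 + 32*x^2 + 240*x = (x + 4)*(x^4 - 6*x^3 - 7*x^2 + 60*x) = (x - 5)*(x + 4)*(x^3 - x^2 - 12*x) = x*(x - 5)*(x + 4)*(x^2 - x - 12) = x*(x - 5)*(x - 4)*(x + 4)*(x + 3)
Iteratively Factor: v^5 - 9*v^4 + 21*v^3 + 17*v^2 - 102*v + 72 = (v - 3)*(v^4 - 6*v^3 + 3*v^2 + 26*v - 24) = (v - 3)*(v - 1)*(v^3 - 5*v^2 - 2*v + 24) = (v - 3)*(v - 1)*(v + 2)*(v^2 - 7*v + 12) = (v - 3)^2*(v - 1)*(v + 2)*(v - 4)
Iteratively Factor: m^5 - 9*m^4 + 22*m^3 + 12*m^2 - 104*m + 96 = (m + 2)*(m^4 - 11*m^3 + 44*m^2 - 76*m + 48) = (m - 2)*(m + 2)*(m^3 - 9*m^2 + 26*m - 24) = (m - 2)^2*(m + 2)*(m^2 - 7*m + 12) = (m - 4)*(m - 2)^2*(m + 2)*(m - 3)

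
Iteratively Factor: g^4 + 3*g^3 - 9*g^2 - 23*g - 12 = (g + 1)*(g^3 + 2*g^2 - 11*g - 12) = (g + 1)*(g + 4)*(g^2 - 2*g - 3) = (g + 1)^2*(g + 4)*(g - 3)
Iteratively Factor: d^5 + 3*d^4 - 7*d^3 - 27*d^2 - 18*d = (d)*(d^4 + 3*d^3 - 7*d^2 - 27*d - 18) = d*(d + 2)*(d^3 + d^2 - 9*d - 9) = d*(d + 1)*(d + 2)*(d^2 - 9) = d*(d - 3)*(d + 1)*(d + 2)*(d + 3)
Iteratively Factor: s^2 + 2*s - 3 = (s - 1)*(s + 3)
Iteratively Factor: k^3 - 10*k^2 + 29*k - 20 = (k - 1)*(k^2 - 9*k + 20) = (k - 4)*(k - 1)*(k - 5)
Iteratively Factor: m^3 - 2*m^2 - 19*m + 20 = (m + 4)*(m^2 - 6*m + 5) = (m - 1)*(m + 4)*(m - 5)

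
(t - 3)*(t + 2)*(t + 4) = t^3 + 3*t^2 - 10*t - 24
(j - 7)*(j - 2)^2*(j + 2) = j^4 - 9*j^3 + 10*j^2 + 36*j - 56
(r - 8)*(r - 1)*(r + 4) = r^3 - 5*r^2 - 28*r + 32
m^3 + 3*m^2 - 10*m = m*(m - 2)*(m + 5)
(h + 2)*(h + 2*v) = h^2 + 2*h*v + 2*h + 4*v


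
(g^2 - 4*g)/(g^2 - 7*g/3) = 3*(g - 4)/(3*g - 7)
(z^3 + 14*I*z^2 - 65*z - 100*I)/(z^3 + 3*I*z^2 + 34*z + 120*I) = (z + 5*I)/(z - 6*I)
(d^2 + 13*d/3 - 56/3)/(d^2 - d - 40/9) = 3*(d + 7)/(3*d + 5)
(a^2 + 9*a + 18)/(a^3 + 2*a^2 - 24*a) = (a + 3)/(a*(a - 4))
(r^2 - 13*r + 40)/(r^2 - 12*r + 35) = (r - 8)/(r - 7)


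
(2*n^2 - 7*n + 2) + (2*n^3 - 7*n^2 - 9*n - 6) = 2*n^3 - 5*n^2 - 16*n - 4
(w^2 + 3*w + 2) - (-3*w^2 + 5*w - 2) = 4*w^2 - 2*w + 4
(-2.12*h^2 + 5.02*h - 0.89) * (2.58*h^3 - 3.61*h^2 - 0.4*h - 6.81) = -5.4696*h^5 + 20.6048*h^4 - 19.5704*h^3 + 15.6421*h^2 - 33.8302*h + 6.0609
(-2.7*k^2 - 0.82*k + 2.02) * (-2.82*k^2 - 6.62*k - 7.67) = 7.614*k^4 + 20.1864*k^3 + 20.441*k^2 - 7.083*k - 15.4934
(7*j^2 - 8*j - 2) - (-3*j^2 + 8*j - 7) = 10*j^2 - 16*j + 5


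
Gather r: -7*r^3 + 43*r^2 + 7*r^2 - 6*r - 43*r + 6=-7*r^3 + 50*r^2 - 49*r + 6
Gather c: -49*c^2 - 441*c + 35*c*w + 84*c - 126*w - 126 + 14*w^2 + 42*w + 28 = -49*c^2 + c*(35*w - 357) + 14*w^2 - 84*w - 98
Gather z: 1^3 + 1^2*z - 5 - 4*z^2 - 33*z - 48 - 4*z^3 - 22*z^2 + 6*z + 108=-4*z^3 - 26*z^2 - 26*z + 56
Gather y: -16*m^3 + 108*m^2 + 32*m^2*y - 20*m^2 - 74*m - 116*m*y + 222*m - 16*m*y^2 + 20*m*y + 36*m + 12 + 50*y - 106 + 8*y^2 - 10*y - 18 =-16*m^3 + 88*m^2 + 184*m + y^2*(8 - 16*m) + y*(32*m^2 - 96*m + 40) - 112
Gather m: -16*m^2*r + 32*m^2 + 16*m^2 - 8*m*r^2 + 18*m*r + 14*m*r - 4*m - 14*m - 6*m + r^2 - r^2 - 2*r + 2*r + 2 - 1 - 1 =m^2*(48 - 16*r) + m*(-8*r^2 + 32*r - 24)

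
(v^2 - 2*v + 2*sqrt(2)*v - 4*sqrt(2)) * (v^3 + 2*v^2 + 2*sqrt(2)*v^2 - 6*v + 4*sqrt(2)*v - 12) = v^5 + 4*sqrt(2)*v^4 - 2*v^3 - 28*sqrt(2)*v^2 - 8*v + 48*sqrt(2)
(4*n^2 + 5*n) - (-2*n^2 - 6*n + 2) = 6*n^2 + 11*n - 2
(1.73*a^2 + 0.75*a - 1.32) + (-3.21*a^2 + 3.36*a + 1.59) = -1.48*a^2 + 4.11*a + 0.27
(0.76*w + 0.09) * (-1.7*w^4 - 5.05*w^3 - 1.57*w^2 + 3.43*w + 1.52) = -1.292*w^5 - 3.991*w^4 - 1.6477*w^3 + 2.4655*w^2 + 1.4639*w + 0.1368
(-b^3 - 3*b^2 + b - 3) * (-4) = 4*b^3 + 12*b^2 - 4*b + 12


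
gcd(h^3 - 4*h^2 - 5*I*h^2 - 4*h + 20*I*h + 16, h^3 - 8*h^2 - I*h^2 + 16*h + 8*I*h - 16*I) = h^2 + h*(-4 - I) + 4*I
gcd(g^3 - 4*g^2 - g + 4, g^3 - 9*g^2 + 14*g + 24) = g^2 - 3*g - 4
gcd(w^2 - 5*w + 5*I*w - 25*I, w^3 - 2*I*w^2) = 1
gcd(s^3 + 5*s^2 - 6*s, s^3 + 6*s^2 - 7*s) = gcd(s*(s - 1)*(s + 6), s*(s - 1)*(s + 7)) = s^2 - s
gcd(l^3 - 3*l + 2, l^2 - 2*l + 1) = l^2 - 2*l + 1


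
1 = 1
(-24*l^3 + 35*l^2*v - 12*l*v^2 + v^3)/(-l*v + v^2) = 24*l^2/v - 11*l + v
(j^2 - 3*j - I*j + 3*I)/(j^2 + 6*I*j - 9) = (j^2 - 3*j - I*j + 3*I)/(j^2 + 6*I*j - 9)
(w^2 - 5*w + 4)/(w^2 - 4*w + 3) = (w - 4)/(w - 3)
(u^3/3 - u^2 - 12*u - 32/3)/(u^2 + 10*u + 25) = (u^3 - 3*u^2 - 36*u - 32)/(3*(u^2 + 10*u + 25))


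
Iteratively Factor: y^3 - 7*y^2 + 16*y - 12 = (y - 3)*(y^2 - 4*y + 4) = (y - 3)*(y - 2)*(y - 2)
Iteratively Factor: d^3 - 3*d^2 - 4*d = (d)*(d^2 - 3*d - 4) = d*(d + 1)*(d - 4)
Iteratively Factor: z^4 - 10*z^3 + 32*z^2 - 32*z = (z)*(z^3 - 10*z^2 + 32*z - 32) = z*(z - 4)*(z^2 - 6*z + 8) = z*(z - 4)*(z - 2)*(z - 4)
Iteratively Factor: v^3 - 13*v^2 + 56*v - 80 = (v - 5)*(v^2 - 8*v + 16) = (v - 5)*(v - 4)*(v - 4)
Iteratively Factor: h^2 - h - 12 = (h + 3)*(h - 4)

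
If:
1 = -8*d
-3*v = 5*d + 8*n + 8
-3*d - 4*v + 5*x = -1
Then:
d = -1/8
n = -15*x/32 - 269/256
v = 5*x/4 + 11/32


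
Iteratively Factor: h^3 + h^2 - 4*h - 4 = (h + 1)*(h^2 - 4) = (h - 2)*(h + 1)*(h + 2)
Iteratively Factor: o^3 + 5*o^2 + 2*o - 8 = (o + 2)*(o^2 + 3*o - 4) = (o + 2)*(o + 4)*(o - 1)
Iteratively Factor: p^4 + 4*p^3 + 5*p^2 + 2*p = (p + 1)*(p^3 + 3*p^2 + 2*p) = (p + 1)^2*(p^2 + 2*p) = p*(p + 1)^2*(p + 2)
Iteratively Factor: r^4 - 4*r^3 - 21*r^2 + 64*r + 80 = (r - 4)*(r^3 - 21*r - 20) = (r - 4)*(r + 4)*(r^2 - 4*r - 5) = (r - 4)*(r + 1)*(r + 4)*(r - 5)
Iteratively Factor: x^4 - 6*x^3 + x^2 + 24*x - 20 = (x + 2)*(x^3 - 8*x^2 + 17*x - 10) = (x - 1)*(x + 2)*(x^2 - 7*x + 10) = (x - 2)*(x - 1)*(x + 2)*(x - 5)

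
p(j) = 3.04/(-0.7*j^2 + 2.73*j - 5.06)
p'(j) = 3.04*(1.4*j - 2.73)/(-0.7*j^2 + 2.73*j - 5.06)^2 = (4.256*j - 8.2992)/(0.7*j^2 - 2.73*j + 5.06)^2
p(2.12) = -1.26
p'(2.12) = 0.12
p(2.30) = -1.22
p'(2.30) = 0.24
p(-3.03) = -0.15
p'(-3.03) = -0.05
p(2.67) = -1.10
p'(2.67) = 0.40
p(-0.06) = -0.58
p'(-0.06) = -0.31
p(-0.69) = -0.42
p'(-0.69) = -0.21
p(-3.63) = -0.13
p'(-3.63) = -0.04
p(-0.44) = -0.48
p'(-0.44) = -0.25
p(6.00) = -0.22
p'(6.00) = 0.09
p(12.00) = -0.04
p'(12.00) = 0.01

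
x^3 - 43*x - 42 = (x - 7)*(x + 1)*(x + 6)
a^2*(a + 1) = a^3 + a^2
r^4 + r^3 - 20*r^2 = r^2*(r - 4)*(r + 5)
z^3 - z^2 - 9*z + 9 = (z - 3)*(z - 1)*(z + 3)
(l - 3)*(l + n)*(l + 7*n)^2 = l^4 + 15*l^3*n - 3*l^3 + 63*l^2*n^2 - 45*l^2*n + 49*l*n^3 - 189*l*n^2 - 147*n^3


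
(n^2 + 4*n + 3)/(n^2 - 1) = (n + 3)/(n - 1)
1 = 1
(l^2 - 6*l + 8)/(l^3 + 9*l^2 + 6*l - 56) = (l - 4)/(l^2 + 11*l + 28)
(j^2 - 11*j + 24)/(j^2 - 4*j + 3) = (j - 8)/(j - 1)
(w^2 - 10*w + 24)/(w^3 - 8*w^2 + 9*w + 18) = (w - 4)/(w^2 - 2*w - 3)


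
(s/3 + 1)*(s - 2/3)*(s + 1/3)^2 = s^4/3 + s^3 - s^2/9 - 29*s/81 - 2/27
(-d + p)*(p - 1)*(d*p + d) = -d^2*p^2 + d^2 + d*p^3 - d*p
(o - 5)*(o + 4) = o^2 - o - 20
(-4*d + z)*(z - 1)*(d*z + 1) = -4*d^2*z^2 + 4*d^2*z + d*z^3 - d*z^2 - 4*d*z + 4*d + z^2 - z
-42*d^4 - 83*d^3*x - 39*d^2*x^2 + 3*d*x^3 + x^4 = (-6*d + x)*(d + x)^2*(7*d + x)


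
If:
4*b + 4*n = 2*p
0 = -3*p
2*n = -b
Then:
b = 0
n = 0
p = 0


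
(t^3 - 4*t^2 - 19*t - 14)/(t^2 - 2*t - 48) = (-t^3 + 4*t^2 + 19*t + 14)/(-t^2 + 2*t + 48)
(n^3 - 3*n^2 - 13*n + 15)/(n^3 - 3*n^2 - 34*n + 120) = (n^2 + 2*n - 3)/(n^2 + 2*n - 24)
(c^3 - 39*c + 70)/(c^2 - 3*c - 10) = (c^2 + 5*c - 14)/(c + 2)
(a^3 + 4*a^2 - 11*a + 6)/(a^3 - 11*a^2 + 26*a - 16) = (a^2 + 5*a - 6)/(a^2 - 10*a + 16)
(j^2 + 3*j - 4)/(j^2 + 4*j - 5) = (j + 4)/(j + 5)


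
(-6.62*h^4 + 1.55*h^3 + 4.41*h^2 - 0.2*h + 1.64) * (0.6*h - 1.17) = -3.972*h^5 + 8.6754*h^4 + 0.8325*h^3 - 5.2797*h^2 + 1.218*h - 1.9188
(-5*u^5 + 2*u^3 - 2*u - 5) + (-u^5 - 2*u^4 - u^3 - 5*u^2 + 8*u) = -6*u^5 - 2*u^4 + u^3 - 5*u^2 + 6*u - 5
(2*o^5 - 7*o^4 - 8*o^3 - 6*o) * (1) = 2*o^5 - 7*o^4 - 8*o^3 - 6*o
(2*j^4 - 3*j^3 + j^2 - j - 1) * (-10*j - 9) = -20*j^5 + 12*j^4 + 17*j^3 + j^2 + 19*j + 9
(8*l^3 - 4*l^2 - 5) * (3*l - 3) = 24*l^4 - 36*l^3 + 12*l^2 - 15*l + 15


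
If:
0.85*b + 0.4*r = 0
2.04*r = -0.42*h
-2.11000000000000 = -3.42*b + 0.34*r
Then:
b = 0.51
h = 5.26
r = -1.08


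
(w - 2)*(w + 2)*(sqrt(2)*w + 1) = sqrt(2)*w^3 + w^2 - 4*sqrt(2)*w - 4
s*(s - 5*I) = s^2 - 5*I*s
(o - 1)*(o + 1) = o^2 - 1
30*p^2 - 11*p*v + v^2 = (-6*p + v)*(-5*p + v)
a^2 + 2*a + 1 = (a + 1)^2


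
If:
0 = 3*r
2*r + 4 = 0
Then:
No Solution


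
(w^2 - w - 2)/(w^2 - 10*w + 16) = (w + 1)/(w - 8)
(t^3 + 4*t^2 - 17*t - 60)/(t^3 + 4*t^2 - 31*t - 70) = (t^3 + 4*t^2 - 17*t - 60)/(t^3 + 4*t^2 - 31*t - 70)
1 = 1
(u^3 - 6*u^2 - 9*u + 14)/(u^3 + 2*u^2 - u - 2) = (u - 7)/(u + 1)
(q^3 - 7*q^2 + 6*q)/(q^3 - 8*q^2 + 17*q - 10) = q*(q - 6)/(q^2 - 7*q + 10)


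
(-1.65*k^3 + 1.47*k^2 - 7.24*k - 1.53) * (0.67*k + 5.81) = -1.1055*k^4 - 8.6016*k^3 + 3.6899*k^2 - 43.0895*k - 8.8893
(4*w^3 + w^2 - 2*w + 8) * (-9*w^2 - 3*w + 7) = -36*w^5 - 21*w^4 + 43*w^3 - 59*w^2 - 38*w + 56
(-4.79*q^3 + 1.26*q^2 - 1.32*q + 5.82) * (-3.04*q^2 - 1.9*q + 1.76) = 14.5616*q^5 + 5.2706*q^4 - 6.8116*q^3 - 12.9672*q^2 - 13.3812*q + 10.2432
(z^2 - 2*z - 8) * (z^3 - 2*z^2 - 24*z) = z^5 - 4*z^4 - 28*z^3 + 64*z^2 + 192*z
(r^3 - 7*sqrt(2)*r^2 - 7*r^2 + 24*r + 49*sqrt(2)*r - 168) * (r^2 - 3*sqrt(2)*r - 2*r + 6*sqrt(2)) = r^5 - 10*sqrt(2)*r^4 - 9*r^4 + 80*r^3 + 90*sqrt(2)*r^3 - 594*r^2 - 212*sqrt(2)*r^2 + 648*sqrt(2)*r + 924*r - 1008*sqrt(2)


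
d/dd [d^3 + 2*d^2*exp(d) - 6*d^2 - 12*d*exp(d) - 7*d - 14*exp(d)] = 2*d^2*exp(d) + 3*d^2 - 8*d*exp(d) - 12*d - 26*exp(d) - 7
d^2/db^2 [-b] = 0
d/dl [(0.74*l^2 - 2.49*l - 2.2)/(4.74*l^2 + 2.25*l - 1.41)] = (13.4676*l^2 + 18.7692*l + 8.4609)/(22.4676*l^4 + 21.33*l^3 - 8.3043*l^2 - 6.345*l + 1.9881)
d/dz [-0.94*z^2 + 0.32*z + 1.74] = 0.32 - 1.88*z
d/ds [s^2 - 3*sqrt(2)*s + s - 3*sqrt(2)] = 2*s - 3*sqrt(2) + 1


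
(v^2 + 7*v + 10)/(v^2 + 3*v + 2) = (v + 5)/(v + 1)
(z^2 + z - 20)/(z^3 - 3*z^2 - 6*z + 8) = (z + 5)/(z^2 + z - 2)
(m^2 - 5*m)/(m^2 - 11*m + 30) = m/(m - 6)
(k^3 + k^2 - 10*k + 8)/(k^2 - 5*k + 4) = (k^2 + 2*k - 8)/(k - 4)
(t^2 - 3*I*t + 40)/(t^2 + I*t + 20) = (t - 8*I)/(t - 4*I)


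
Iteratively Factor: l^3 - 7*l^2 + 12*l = (l - 4)*(l^2 - 3*l) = (l - 4)*(l - 3)*(l)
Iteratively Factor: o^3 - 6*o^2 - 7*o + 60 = (o - 5)*(o^2 - o - 12) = (o - 5)*(o - 4)*(o + 3)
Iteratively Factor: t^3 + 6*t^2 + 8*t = (t + 4)*(t^2 + 2*t) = t*(t + 4)*(t + 2)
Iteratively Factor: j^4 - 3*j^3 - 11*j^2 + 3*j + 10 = (j + 2)*(j^3 - 5*j^2 - j + 5) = (j + 1)*(j + 2)*(j^2 - 6*j + 5) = (j - 1)*(j + 1)*(j + 2)*(j - 5)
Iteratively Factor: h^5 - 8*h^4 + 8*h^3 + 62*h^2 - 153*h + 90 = (h - 3)*(h^4 - 5*h^3 - 7*h^2 + 41*h - 30) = (h - 3)*(h - 1)*(h^3 - 4*h^2 - 11*h + 30) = (h - 3)*(h - 1)*(h + 3)*(h^2 - 7*h + 10) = (h - 5)*(h - 3)*(h - 1)*(h + 3)*(h - 2)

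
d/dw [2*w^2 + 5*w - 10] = 4*w + 5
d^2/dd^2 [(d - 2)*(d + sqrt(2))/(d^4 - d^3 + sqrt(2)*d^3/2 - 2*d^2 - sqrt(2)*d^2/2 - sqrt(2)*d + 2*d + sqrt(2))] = 4*(6*d^8 - 30*d^7 + 15*sqrt(2)*d^7 - 73*sqrt(2)*d^6 + 55*d^6 - 96*d^5 + 87*sqrt(2)*d^5 - 9*sqrt(2)*d^4 + 114*d^4 - 30*d^3 + 3*sqrt(2)*d^3 - 42*sqrt(2)*d^2 + 6*d^2 - 36*d + 30*sqrt(2)*d - 16*sqrt(2) + 4)/(4*d^12 - 12*d^11 + 6*sqrt(2)*d^11 - 18*sqrt(2)*d^10 - 6*d^10 - 17*sqrt(2)*d^9 + 50*d^9 - 42*d^8 + 99*sqrt(2)*d^8 - 39*sqrt(2)*d^7 - 18*d^7 - 163*sqrt(2)*d^6 + 76*d^6 - 132*d^5 + 162*sqrt(2)*d^5 + 42*sqrt(2)*d^4 + 72*d^4 - 116*sqrt(2)*d^3 + 104*d^3 - 144*d^2 + 60*sqrt(2)*d^2 - 24*sqrt(2)*d + 48*d + 8*sqrt(2))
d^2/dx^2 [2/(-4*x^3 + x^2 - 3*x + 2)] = 4*((12*x - 1)*(4*x^3 - x^2 + 3*x - 2) - (12*x^2 - 2*x + 3)^2)/(4*x^3 - x^2 + 3*x - 2)^3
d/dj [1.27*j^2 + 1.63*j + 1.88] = 2.54*j + 1.63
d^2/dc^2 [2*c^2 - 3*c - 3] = 4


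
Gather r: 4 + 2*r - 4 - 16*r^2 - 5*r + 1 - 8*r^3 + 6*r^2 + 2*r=-8*r^3 - 10*r^2 - r + 1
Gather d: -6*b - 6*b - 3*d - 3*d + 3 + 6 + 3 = -12*b - 6*d + 12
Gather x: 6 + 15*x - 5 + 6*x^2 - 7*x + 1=6*x^2 + 8*x + 2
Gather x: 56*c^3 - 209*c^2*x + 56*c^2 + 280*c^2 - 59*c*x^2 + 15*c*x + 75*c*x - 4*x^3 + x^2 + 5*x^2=56*c^3 + 336*c^2 - 4*x^3 + x^2*(6 - 59*c) + x*(-209*c^2 + 90*c)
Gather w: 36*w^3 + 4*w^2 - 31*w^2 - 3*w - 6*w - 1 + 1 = 36*w^3 - 27*w^2 - 9*w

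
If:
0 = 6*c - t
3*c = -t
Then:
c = 0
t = 0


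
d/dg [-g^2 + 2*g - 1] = 2 - 2*g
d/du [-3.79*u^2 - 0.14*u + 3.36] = -7.58*u - 0.14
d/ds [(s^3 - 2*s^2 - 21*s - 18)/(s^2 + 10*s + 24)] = (s^4 + 20*s^3 + 73*s^2 - 60*s - 324)/(s^4 + 20*s^3 + 148*s^2 + 480*s + 576)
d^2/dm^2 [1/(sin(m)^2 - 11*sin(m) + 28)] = (-4*sin(m)^4 + 33*sin(m)^3 - 3*sin(m)^2 - 374*sin(m) + 186)/(sin(m)^2 - 11*sin(m) + 28)^3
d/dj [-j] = -1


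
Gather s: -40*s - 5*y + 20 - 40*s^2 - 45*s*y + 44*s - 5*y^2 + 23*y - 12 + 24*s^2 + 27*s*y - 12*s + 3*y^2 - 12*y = -16*s^2 + s*(-18*y - 8) - 2*y^2 + 6*y + 8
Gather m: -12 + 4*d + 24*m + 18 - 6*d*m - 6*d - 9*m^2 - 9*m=-2*d - 9*m^2 + m*(15 - 6*d) + 6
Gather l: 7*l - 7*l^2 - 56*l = -7*l^2 - 49*l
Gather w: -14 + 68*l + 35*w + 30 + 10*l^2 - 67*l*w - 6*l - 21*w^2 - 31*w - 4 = 10*l^2 + 62*l - 21*w^2 + w*(4 - 67*l) + 12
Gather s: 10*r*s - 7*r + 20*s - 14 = -7*r + s*(10*r + 20) - 14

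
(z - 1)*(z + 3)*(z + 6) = z^3 + 8*z^2 + 9*z - 18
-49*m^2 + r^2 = (-7*m + r)*(7*m + r)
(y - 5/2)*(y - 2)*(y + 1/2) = y^3 - 4*y^2 + 11*y/4 + 5/2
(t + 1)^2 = t^2 + 2*t + 1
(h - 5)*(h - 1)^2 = h^3 - 7*h^2 + 11*h - 5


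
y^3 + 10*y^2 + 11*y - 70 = (y - 2)*(y + 5)*(y + 7)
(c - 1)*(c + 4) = c^2 + 3*c - 4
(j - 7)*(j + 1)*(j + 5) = j^3 - j^2 - 37*j - 35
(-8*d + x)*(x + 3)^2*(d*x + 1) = -8*d^2*x^3 - 48*d^2*x^2 - 72*d^2*x + d*x^4 + 6*d*x^3 + d*x^2 - 48*d*x - 72*d + x^3 + 6*x^2 + 9*x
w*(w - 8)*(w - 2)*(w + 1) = w^4 - 9*w^3 + 6*w^2 + 16*w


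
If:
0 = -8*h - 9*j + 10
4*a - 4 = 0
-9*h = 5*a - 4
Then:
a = 1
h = -1/9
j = 98/81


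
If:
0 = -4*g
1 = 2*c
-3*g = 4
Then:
No Solution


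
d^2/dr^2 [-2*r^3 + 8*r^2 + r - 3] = 16 - 12*r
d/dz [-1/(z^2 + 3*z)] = (2*z + 3)/(z^2*(z + 3)^2)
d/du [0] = 0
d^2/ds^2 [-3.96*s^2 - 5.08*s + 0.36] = -7.92000000000000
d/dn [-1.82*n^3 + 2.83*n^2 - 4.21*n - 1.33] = -5.46*n^2 + 5.66*n - 4.21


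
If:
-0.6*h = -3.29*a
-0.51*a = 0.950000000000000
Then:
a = -1.86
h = -10.21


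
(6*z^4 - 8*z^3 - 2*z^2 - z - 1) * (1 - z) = -6*z^5 + 14*z^4 - 6*z^3 - z^2 - 1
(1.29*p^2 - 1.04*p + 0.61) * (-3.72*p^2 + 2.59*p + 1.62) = -4.7988*p^4 + 7.2099*p^3 - 2.873*p^2 - 0.1049*p + 0.9882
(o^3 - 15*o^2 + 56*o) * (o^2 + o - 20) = o^5 - 14*o^4 + 21*o^3 + 356*o^2 - 1120*o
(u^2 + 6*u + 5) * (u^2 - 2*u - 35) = u^4 + 4*u^3 - 42*u^2 - 220*u - 175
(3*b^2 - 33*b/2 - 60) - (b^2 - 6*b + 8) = 2*b^2 - 21*b/2 - 68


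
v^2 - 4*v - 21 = (v - 7)*(v + 3)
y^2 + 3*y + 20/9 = (y + 4/3)*(y + 5/3)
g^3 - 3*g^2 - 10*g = g*(g - 5)*(g + 2)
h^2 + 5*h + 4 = (h + 1)*(h + 4)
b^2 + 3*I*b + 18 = (b - 3*I)*(b + 6*I)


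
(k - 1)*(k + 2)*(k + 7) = k^3 + 8*k^2 + 5*k - 14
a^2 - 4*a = a*(a - 4)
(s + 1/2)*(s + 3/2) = s^2 + 2*s + 3/4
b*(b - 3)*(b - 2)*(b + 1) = b^4 - 4*b^3 + b^2 + 6*b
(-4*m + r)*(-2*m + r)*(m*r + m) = 8*m^3*r + 8*m^3 - 6*m^2*r^2 - 6*m^2*r + m*r^3 + m*r^2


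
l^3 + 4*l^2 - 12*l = l*(l - 2)*(l + 6)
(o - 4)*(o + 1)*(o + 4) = o^3 + o^2 - 16*o - 16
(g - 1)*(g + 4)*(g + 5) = g^3 + 8*g^2 + 11*g - 20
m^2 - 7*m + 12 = (m - 4)*(m - 3)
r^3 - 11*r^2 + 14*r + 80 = (r - 8)*(r - 5)*(r + 2)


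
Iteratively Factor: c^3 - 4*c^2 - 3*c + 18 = (c + 2)*(c^2 - 6*c + 9) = (c - 3)*(c + 2)*(c - 3)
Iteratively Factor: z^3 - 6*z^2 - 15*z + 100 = (z - 5)*(z^2 - z - 20) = (z - 5)^2*(z + 4)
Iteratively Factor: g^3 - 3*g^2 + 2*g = (g - 2)*(g^2 - g) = (g - 2)*(g - 1)*(g)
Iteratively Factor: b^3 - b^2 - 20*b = (b + 4)*(b^2 - 5*b) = (b - 5)*(b + 4)*(b)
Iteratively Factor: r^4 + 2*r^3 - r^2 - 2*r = (r + 2)*(r^3 - r) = (r - 1)*(r + 2)*(r^2 + r) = r*(r - 1)*(r + 2)*(r + 1)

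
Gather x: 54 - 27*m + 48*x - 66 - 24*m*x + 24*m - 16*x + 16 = -3*m + x*(32 - 24*m) + 4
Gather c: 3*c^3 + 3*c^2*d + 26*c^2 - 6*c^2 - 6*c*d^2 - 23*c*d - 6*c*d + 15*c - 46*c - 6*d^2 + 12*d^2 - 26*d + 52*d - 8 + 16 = 3*c^3 + c^2*(3*d + 20) + c*(-6*d^2 - 29*d - 31) + 6*d^2 + 26*d + 8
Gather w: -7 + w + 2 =w - 5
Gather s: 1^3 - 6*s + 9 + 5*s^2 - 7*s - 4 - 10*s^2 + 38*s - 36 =-5*s^2 + 25*s - 30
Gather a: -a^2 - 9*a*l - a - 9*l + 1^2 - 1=-a^2 + a*(-9*l - 1) - 9*l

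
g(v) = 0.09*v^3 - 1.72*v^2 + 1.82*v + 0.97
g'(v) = 0.27*v^2 - 3.44*v + 1.82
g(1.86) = -1.02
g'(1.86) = -3.64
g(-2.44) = -15.02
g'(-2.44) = 11.82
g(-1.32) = -4.64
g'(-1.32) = 6.83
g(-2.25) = -12.86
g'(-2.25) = 10.93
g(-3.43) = -29.14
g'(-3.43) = 16.80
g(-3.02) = -22.69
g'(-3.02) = 14.67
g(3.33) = -8.72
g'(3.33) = -6.64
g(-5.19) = -67.39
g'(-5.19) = 26.95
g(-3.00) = -22.40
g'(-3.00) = 14.57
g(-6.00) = -91.31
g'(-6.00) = 32.18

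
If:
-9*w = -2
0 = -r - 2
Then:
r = -2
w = 2/9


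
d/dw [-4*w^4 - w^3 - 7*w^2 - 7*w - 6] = -16*w^3 - 3*w^2 - 14*w - 7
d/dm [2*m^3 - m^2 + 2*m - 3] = 6*m^2 - 2*m + 2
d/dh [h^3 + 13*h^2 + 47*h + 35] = 3*h^2 + 26*h + 47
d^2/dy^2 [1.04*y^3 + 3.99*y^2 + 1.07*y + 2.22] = 6.24*y + 7.98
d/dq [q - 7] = 1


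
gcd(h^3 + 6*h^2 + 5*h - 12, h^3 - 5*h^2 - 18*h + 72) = h + 4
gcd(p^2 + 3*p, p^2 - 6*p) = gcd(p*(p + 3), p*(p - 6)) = p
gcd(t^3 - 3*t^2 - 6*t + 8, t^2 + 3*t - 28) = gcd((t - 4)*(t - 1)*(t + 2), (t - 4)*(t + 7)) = t - 4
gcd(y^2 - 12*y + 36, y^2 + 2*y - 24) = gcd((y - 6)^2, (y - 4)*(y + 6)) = 1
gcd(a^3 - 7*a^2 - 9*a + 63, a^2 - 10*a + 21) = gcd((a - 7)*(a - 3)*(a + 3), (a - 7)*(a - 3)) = a^2 - 10*a + 21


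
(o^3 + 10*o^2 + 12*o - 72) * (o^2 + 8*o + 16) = o^5 + 18*o^4 + 108*o^3 + 184*o^2 - 384*o - 1152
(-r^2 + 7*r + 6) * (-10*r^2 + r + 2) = 10*r^4 - 71*r^3 - 55*r^2 + 20*r + 12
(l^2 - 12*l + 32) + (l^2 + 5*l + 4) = 2*l^2 - 7*l + 36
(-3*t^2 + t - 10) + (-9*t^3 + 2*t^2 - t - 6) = -9*t^3 - t^2 - 16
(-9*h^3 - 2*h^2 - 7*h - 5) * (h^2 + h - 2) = -9*h^5 - 11*h^4 + 9*h^3 - 8*h^2 + 9*h + 10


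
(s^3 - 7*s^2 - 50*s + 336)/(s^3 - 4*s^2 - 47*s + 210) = (s - 8)/(s - 5)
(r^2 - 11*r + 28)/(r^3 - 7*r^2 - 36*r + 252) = (r - 4)/(r^2 - 36)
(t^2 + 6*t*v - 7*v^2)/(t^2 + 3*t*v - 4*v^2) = (t + 7*v)/(t + 4*v)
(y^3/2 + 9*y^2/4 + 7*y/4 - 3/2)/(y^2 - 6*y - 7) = (-2*y^3 - 9*y^2 - 7*y + 6)/(4*(-y^2 + 6*y + 7))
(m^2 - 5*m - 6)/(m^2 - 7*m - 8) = (m - 6)/(m - 8)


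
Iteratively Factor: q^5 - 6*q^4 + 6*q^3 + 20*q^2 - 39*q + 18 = (q - 1)*(q^4 - 5*q^3 + q^2 + 21*q - 18) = (q - 3)*(q - 1)*(q^3 - 2*q^2 - 5*q + 6) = (q - 3)*(q - 1)*(q + 2)*(q^2 - 4*q + 3) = (q - 3)^2*(q - 1)*(q + 2)*(q - 1)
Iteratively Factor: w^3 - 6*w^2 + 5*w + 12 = (w - 3)*(w^2 - 3*w - 4) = (w - 3)*(w + 1)*(w - 4)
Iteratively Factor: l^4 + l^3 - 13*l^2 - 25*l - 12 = (l - 4)*(l^3 + 5*l^2 + 7*l + 3) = (l - 4)*(l + 1)*(l^2 + 4*l + 3) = (l - 4)*(l + 1)*(l + 3)*(l + 1)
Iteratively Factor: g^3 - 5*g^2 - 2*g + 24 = (g - 4)*(g^2 - g - 6) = (g - 4)*(g - 3)*(g + 2)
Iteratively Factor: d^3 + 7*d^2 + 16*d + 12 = (d + 2)*(d^2 + 5*d + 6) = (d + 2)*(d + 3)*(d + 2)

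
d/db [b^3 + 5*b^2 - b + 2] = 3*b^2 + 10*b - 1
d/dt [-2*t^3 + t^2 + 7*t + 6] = -6*t^2 + 2*t + 7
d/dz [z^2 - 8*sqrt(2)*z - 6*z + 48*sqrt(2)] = 2*z - 8*sqrt(2) - 6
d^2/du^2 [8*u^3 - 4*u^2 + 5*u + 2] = 48*u - 8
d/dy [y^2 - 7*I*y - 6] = 2*y - 7*I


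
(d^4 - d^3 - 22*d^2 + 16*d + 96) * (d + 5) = d^5 + 4*d^4 - 27*d^3 - 94*d^2 + 176*d + 480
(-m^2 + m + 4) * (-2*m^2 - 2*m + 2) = 2*m^4 - 12*m^2 - 6*m + 8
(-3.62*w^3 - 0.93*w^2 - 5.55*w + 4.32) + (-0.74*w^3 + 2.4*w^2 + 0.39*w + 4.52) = -4.36*w^3 + 1.47*w^2 - 5.16*w + 8.84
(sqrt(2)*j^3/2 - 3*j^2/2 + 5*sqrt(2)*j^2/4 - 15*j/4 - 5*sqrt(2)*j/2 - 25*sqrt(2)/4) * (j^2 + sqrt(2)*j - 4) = sqrt(2)*j^5/2 - j^4/2 + 5*sqrt(2)*j^4/4 - 6*sqrt(2)*j^3 - 5*j^3/4 - 15*sqrt(2)*j^2 + j^2 + 5*j/2 + 10*sqrt(2)*j + 25*sqrt(2)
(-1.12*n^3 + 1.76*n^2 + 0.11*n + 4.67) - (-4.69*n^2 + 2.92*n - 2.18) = -1.12*n^3 + 6.45*n^2 - 2.81*n + 6.85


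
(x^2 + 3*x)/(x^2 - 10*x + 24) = x*(x + 3)/(x^2 - 10*x + 24)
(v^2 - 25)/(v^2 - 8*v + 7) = (v^2 - 25)/(v^2 - 8*v + 7)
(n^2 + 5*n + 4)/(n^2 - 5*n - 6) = (n + 4)/(n - 6)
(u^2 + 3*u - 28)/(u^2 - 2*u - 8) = (u + 7)/(u + 2)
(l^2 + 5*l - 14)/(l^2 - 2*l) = (l + 7)/l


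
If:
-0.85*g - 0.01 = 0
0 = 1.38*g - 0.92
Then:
No Solution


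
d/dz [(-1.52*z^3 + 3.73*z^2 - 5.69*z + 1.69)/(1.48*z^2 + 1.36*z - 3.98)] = (-2.2496*z^4 - 4.1344*z^3 + 31.6428*z^2 - 34.6932*z + 20.3478)/(2.1904*z^4 + 4.0256*z^3 - 9.9312*z^2 - 10.8256*z + 15.8404)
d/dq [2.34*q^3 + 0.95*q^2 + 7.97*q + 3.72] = 7.02*q^2 + 1.9*q + 7.97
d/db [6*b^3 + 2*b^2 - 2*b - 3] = 18*b^2 + 4*b - 2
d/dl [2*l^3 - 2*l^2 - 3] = 2*l*(3*l - 2)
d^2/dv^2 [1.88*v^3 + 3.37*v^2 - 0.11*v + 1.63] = 11.28*v + 6.74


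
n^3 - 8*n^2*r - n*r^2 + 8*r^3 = (n - 8*r)*(n - r)*(n + r)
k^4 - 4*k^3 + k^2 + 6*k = k*(k - 3)*(k - 2)*(k + 1)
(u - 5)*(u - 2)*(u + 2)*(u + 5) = u^4 - 29*u^2 + 100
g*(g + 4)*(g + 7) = g^3 + 11*g^2 + 28*g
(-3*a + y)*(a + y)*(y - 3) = -3*a^2*y + 9*a^2 - 2*a*y^2 + 6*a*y + y^3 - 3*y^2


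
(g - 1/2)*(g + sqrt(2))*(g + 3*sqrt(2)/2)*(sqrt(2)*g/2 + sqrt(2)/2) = sqrt(2)*g^4/2 + sqrt(2)*g^3/4 + 5*g^3/2 + 5*g^2/4 + 5*sqrt(2)*g^2/4 - 5*g/4 + 3*sqrt(2)*g/4 - 3*sqrt(2)/4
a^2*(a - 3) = a^3 - 3*a^2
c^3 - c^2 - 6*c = c*(c - 3)*(c + 2)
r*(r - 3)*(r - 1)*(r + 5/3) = r^4 - 7*r^3/3 - 11*r^2/3 + 5*r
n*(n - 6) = n^2 - 6*n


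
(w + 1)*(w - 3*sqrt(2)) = w^2 - 3*sqrt(2)*w + w - 3*sqrt(2)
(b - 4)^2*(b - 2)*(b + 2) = b^4 - 8*b^3 + 12*b^2 + 32*b - 64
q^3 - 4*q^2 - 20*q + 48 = (q - 6)*(q - 2)*(q + 4)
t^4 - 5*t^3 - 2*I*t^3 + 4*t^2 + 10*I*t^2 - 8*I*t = t*(t - 4)*(t - 1)*(t - 2*I)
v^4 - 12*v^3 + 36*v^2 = v^2*(v - 6)^2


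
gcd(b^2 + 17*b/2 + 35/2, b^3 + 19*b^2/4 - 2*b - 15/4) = b + 5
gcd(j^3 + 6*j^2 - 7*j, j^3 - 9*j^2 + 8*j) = j^2 - j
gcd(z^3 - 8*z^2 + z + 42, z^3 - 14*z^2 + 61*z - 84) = z^2 - 10*z + 21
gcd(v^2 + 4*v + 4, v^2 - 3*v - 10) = v + 2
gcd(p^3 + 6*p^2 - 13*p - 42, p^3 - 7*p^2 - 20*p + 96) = p - 3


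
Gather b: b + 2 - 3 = b - 1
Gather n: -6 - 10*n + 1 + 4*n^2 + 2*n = 4*n^2 - 8*n - 5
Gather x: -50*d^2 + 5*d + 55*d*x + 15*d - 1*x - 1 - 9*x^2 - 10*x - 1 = -50*d^2 + 20*d - 9*x^2 + x*(55*d - 11) - 2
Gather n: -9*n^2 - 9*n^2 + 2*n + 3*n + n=-18*n^2 + 6*n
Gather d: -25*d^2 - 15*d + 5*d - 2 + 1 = -25*d^2 - 10*d - 1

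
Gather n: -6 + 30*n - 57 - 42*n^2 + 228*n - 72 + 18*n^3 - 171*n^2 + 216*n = 18*n^3 - 213*n^2 + 474*n - 135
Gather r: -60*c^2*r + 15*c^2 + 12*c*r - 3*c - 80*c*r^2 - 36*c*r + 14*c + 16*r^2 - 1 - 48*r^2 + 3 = 15*c^2 + 11*c + r^2*(-80*c - 32) + r*(-60*c^2 - 24*c) + 2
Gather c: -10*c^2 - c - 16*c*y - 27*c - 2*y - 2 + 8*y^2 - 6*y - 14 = -10*c^2 + c*(-16*y - 28) + 8*y^2 - 8*y - 16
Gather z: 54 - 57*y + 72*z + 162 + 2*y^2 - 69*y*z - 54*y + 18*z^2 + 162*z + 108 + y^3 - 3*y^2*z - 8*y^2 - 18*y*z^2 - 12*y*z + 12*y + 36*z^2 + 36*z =y^3 - 6*y^2 - 99*y + z^2*(54 - 18*y) + z*(-3*y^2 - 81*y + 270) + 324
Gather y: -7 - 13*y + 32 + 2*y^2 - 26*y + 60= 2*y^2 - 39*y + 85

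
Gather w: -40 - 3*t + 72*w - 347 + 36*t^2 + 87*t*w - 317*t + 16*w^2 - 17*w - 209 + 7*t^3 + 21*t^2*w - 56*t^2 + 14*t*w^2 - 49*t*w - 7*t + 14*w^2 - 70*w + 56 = 7*t^3 - 20*t^2 - 327*t + w^2*(14*t + 30) + w*(21*t^2 + 38*t - 15) - 540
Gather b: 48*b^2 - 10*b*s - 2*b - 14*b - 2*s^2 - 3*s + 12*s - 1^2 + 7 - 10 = 48*b^2 + b*(-10*s - 16) - 2*s^2 + 9*s - 4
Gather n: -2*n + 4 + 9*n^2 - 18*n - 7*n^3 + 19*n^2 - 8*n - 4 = -7*n^3 + 28*n^2 - 28*n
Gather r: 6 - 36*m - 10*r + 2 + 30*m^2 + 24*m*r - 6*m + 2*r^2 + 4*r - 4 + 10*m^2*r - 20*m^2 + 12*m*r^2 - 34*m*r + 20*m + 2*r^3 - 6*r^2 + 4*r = 10*m^2 - 22*m + 2*r^3 + r^2*(12*m - 4) + r*(10*m^2 - 10*m - 2) + 4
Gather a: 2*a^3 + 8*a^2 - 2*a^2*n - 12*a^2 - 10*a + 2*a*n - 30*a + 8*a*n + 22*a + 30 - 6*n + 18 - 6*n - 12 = 2*a^3 + a^2*(-2*n - 4) + a*(10*n - 18) - 12*n + 36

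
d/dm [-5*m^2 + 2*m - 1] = 2 - 10*m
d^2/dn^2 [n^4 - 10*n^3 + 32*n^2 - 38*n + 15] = 12*n^2 - 60*n + 64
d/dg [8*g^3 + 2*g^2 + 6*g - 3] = 24*g^2 + 4*g + 6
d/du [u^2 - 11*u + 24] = 2*u - 11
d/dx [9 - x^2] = -2*x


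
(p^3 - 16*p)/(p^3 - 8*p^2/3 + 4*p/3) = 3*(p^2 - 16)/(3*p^2 - 8*p + 4)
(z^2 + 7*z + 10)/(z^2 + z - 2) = (z + 5)/(z - 1)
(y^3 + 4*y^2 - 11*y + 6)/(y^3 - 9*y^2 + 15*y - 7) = (y + 6)/(y - 7)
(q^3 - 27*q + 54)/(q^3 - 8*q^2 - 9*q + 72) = (q^2 + 3*q - 18)/(q^2 - 5*q - 24)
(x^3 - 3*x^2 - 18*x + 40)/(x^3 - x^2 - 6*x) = (-x^3 + 3*x^2 + 18*x - 40)/(x*(-x^2 + x + 6))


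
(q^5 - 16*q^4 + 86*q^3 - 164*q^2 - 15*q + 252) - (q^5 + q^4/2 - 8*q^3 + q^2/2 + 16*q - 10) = -33*q^4/2 + 94*q^3 - 329*q^2/2 - 31*q + 262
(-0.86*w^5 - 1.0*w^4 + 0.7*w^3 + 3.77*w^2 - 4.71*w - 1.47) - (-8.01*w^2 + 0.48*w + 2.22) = -0.86*w^5 - 1.0*w^4 + 0.7*w^3 + 11.78*w^2 - 5.19*w - 3.69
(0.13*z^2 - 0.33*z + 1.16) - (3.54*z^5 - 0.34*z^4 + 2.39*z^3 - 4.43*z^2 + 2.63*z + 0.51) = -3.54*z^5 + 0.34*z^4 - 2.39*z^3 + 4.56*z^2 - 2.96*z + 0.65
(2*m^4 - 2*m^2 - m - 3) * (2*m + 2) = 4*m^5 + 4*m^4 - 4*m^3 - 6*m^2 - 8*m - 6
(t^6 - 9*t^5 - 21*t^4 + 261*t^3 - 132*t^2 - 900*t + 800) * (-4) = -4*t^6 + 36*t^5 + 84*t^4 - 1044*t^3 + 528*t^2 + 3600*t - 3200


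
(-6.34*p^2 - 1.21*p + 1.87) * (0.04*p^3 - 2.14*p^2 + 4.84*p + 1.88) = -0.2536*p^5 + 13.5192*p^4 - 28.0214*p^3 - 21.7774*p^2 + 6.776*p + 3.5156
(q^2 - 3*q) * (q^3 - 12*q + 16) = q^5 - 3*q^4 - 12*q^3 + 52*q^2 - 48*q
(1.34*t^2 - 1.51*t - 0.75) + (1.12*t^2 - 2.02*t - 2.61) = 2.46*t^2 - 3.53*t - 3.36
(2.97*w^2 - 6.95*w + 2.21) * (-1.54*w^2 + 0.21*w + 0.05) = -4.5738*w^4 + 11.3267*w^3 - 4.7144*w^2 + 0.1166*w + 0.1105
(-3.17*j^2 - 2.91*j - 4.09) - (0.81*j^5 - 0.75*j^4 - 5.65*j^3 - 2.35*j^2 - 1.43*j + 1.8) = -0.81*j^5 + 0.75*j^4 + 5.65*j^3 - 0.82*j^2 - 1.48*j - 5.89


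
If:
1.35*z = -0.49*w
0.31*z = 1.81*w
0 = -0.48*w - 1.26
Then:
No Solution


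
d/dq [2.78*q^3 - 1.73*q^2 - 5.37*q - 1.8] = 8.34*q^2 - 3.46*q - 5.37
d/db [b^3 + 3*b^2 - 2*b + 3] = 3*b^2 + 6*b - 2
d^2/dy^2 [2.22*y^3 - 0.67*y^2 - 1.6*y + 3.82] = 13.32*y - 1.34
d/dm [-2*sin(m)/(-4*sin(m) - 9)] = 18*cos(m)/(4*sin(m) + 9)^2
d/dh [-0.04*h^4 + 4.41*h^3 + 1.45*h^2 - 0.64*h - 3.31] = -0.16*h^3 + 13.23*h^2 + 2.9*h - 0.64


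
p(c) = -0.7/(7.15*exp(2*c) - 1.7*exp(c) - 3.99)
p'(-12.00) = 0.00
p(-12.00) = 0.18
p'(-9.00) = 0.00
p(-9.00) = 0.18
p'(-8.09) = -0.00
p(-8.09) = 0.18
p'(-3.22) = -0.00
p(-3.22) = 0.17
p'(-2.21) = -0.00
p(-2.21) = 0.17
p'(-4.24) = -0.00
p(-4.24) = 0.17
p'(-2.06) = 0.00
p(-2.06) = 0.17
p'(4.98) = 0.00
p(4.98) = -0.00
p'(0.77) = 0.07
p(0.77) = -0.03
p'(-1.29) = 0.03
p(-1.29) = 0.18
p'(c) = -0.7*(-14.3*exp(2*c) + 1.7*exp(c))/(7.15*exp(2*c) - 1.7*exp(c) - 3.99)^2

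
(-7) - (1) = -8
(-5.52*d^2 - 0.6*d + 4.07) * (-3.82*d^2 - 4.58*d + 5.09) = 21.0864*d^4 + 27.5736*d^3 - 40.8962*d^2 - 21.6946*d + 20.7163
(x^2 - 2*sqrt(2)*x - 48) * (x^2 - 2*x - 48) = x^4 - 2*sqrt(2)*x^3 - 2*x^3 - 96*x^2 + 4*sqrt(2)*x^2 + 96*x + 96*sqrt(2)*x + 2304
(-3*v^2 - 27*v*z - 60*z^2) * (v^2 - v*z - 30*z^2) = -3*v^4 - 24*v^3*z + 57*v^2*z^2 + 870*v*z^3 + 1800*z^4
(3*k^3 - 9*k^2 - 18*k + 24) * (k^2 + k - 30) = 3*k^5 - 6*k^4 - 117*k^3 + 276*k^2 + 564*k - 720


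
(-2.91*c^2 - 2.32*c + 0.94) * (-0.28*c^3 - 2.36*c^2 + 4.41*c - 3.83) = 0.8148*c^5 + 7.5172*c^4 - 7.6211*c^3 - 1.3043*c^2 + 13.031*c - 3.6002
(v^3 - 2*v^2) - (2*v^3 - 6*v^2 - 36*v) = -v^3 + 4*v^2 + 36*v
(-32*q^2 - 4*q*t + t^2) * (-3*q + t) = 96*q^3 - 20*q^2*t - 7*q*t^2 + t^3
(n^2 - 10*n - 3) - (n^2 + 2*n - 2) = -12*n - 1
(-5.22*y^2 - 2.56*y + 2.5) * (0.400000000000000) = -2.088*y^2 - 1.024*y + 1.0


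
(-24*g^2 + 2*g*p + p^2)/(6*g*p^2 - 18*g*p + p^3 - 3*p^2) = (-4*g + p)/(p*(p - 3))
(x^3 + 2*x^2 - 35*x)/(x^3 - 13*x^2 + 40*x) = (x + 7)/(x - 8)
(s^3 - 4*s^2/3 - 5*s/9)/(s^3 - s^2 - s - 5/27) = 3*s/(3*s + 1)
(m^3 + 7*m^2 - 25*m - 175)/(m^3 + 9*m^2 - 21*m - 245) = (m + 5)/(m + 7)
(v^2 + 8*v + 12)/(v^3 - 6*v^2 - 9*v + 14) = (v + 6)/(v^2 - 8*v + 7)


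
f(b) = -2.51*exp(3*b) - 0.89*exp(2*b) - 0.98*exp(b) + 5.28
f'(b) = -7.53*exp(3*b) - 1.78*exp(2*b) - 0.98*exp(b)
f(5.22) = -15906037.62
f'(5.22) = -47687327.64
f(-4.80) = 5.27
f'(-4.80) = -0.01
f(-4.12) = 5.26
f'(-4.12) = -0.02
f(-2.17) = 5.15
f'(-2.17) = -0.15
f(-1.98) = 5.12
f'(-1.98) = -0.19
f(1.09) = -71.55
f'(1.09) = -216.79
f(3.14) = -31447.22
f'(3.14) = -93837.13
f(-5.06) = 5.27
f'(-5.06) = -0.01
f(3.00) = -20712.20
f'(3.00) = -61754.01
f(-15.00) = 5.28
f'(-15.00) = 0.00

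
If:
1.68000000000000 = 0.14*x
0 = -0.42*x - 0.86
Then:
No Solution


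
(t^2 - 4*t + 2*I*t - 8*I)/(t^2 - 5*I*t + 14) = (t - 4)/(t - 7*I)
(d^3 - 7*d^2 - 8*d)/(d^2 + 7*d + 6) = d*(d - 8)/(d + 6)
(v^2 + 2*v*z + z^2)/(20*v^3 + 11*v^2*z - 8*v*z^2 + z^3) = (v + z)/(20*v^2 - 9*v*z + z^2)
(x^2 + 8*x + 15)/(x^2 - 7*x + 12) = (x^2 + 8*x + 15)/(x^2 - 7*x + 12)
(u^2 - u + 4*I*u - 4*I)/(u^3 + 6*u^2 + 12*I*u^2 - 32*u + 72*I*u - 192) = (u - 1)/(u^2 + u*(6 + 8*I) + 48*I)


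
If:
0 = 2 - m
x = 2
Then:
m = 2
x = 2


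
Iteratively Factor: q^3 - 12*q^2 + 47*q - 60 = (q - 4)*(q^2 - 8*q + 15) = (q - 5)*(q - 4)*(q - 3)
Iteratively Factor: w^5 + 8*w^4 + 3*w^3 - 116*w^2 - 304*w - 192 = (w + 3)*(w^4 + 5*w^3 - 12*w^2 - 80*w - 64) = (w + 3)*(w + 4)*(w^3 + w^2 - 16*w - 16) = (w + 3)*(w + 4)^2*(w^2 - 3*w - 4) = (w + 1)*(w + 3)*(w + 4)^2*(w - 4)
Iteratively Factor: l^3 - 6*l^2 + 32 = (l - 4)*(l^2 - 2*l - 8) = (l - 4)^2*(l + 2)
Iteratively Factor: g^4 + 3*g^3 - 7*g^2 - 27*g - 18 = (g + 2)*(g^3 + g^2 - 9*g - 9) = (g + 2)*(g + 3)*(g^2 - 2*g - 3) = (g - 3)*(g + 2)*(g + 3)*(g + 1)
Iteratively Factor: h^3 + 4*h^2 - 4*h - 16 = (h - 2)*(h^2 + 6*h + 8) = (h - 2)*(h + 2)*(h + 4)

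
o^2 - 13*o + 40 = (o - 8)*(o - 5)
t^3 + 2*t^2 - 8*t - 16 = (t + 2)*(t - 2*sqrt(2))*(t + 2*sqrt(2))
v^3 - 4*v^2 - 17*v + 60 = (v - 5)*(v - 3)*(v + 4)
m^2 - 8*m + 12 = (m - 6)*(m - 2)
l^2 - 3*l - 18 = (l - 6)*(l + 3)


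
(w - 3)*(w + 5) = w^2 + 2*w - 15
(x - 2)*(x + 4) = x^2 + 2*x - 8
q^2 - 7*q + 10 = (q - 5)*(q - 2)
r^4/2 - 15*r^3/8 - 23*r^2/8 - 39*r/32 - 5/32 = (r/2 + 1/4)*(r - 5)*(r + 1/4)*(r + 1/2)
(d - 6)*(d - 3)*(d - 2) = d^3 - 11*d^2 + 36*d - 36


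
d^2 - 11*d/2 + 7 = (d - 7/2)*(d - 2)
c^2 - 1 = (c - 1)*(c + 1)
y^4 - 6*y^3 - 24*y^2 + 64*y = y*(y - 8)*(y - 2)*(y + 4)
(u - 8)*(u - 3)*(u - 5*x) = u^3 - 5*u^2*x - 11*u^2 + 55*u*x + 24*u - 120*x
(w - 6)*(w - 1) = w^2 - 7*w + 6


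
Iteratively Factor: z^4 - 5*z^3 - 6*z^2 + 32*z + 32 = (z + 2)*(z^3 - 7*z^2 + 8*z + 16) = (z - 4)*(z + 2)*(z^2 - 3*z - 4) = (z - 4)*(z + 1)*(z + 2)*(z - 4)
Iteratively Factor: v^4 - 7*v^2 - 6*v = (v - 3)*(v^3 + 3*v^2 + 2*v) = v*(v - 3)*(v^2 + 3*v + 2) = v*(v - 3)*(v + 2)*(v + 1)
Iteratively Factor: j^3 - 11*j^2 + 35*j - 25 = (j - 5)*(j^2 - 6*j + 5) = (j - 5)*(j - 1)*(j - 5)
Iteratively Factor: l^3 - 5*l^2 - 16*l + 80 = (l + 4)*(l^2 - 9*l + 20) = (l - 4)*(l + 4)*(l - 5)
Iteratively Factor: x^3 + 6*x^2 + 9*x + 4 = (x + 1)*(x^2 + 5*x + 4) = (x + 1)*(x + 4)*(x + 1)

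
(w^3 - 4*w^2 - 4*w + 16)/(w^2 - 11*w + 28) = (w^2 - 4)/(w - 7)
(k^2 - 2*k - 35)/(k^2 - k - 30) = (k - 7)/(k - 6)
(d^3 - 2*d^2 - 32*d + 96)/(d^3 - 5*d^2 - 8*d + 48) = (d + 6)/(d + 3)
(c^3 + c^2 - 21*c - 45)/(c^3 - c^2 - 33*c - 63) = (c - 5)/(c - 7)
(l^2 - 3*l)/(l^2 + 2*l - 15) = l/(l + 5)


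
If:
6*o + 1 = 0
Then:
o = -1/6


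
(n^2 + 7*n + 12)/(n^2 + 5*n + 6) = (n + 4)/(n + 2)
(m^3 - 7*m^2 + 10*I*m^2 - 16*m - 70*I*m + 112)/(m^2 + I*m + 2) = (m^2 + m*(-7 + 8*I) - 56*I)/(m - I)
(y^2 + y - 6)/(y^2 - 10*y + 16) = (y + 3)/(y - 8)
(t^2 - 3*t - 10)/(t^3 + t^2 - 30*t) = (t + 2)/(t*(t + 6))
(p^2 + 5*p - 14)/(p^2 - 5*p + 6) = (p + 7)/(p - 3)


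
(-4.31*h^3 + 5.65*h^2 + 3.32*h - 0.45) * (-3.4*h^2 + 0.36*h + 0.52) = 14.654*h^5 - 20.7616*h^4 - 11.4952*h^3 + 5.6632*h^2 + 1.5644*h - 0.234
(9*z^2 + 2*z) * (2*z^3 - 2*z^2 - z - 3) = 18*z^5 - 14*z^4 - 13*z^3 - 29*z^2 - 6*z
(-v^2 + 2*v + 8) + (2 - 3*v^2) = -4*v^2 + 2*v + 10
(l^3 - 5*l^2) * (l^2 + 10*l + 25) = l^5 + 5*l^4 - 25*l^3 - 125*l^2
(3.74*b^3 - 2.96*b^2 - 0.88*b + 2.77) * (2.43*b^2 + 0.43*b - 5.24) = 9.0882*b^5 - 5.5846*b^4 - 23.0088*b^3 + 21.8631*b^2 + 5.8023*b - 14.5148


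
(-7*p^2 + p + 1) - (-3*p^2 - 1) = -4*p^2 + p + 2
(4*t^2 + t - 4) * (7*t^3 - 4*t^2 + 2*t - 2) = 28*t^5 - 9*t^4 - 24*t^3 + 10*t^2 - 10*t + 8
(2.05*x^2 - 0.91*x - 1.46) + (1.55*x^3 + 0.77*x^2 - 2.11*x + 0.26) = 1.55*x^3 + 2.82*x^2 - 3.02*x - 1.2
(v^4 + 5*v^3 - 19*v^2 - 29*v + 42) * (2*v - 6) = 2*v^5 + 4*v^4 - 68*v^3 + 56*v^2 + 258*v - 252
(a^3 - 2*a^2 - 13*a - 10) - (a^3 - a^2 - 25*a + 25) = -a^2 + 12*a - 35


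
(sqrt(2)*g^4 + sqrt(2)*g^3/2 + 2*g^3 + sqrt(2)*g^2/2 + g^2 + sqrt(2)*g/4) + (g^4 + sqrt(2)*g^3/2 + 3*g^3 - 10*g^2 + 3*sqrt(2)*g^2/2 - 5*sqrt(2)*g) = g^4 + sqrt(2)*g^4 + sqrt(2)*g^3 + 5*g^3 - 9*g^2 + 2*sqrt(2)*g^2 - 19*sqrt(2)*g/4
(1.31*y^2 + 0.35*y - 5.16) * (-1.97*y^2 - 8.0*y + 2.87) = -2.5807*y^4 - 11.1695*y^3 + 11.1249*y^2 + 42.2845*y - 14.8092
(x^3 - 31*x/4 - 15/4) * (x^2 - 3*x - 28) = x^5 - 3*x^4 - 143*x^3/4 + 39*x^2/2 + 913*x/4 + 105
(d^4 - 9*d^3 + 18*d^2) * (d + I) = d^5 - 9*d^4 + I*d^4 + 18*d^3 - 9*I*d^3 + 18*I*d^2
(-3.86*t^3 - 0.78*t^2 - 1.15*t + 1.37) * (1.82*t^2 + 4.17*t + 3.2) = -7.0252*t^5 - 17.5158*t^4 - 17.6976*t^3 - 4.7981*t^2 + 2.0329*t + 4.384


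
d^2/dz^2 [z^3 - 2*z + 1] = 6*z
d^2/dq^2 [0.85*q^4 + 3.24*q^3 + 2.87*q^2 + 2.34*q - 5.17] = 10.2*q^2 + 19.44*q + 5.74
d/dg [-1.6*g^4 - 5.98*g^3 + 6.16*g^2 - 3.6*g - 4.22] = -6.4*g^3 - 17.94*g^2 + 12.32*g - 3.6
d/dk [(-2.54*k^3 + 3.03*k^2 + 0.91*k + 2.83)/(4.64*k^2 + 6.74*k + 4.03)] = (-11.7856*k^4 - 34.2392*k^3 - 14.5088*k^2 - 1.8406*k - 15.4069)/(21.5296*k^4 + 62.5472*k^3 + 82.826*k^2 + 54.3244*k + 16.2409)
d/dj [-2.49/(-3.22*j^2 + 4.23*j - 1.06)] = (10.5327 - 16.0356*j)/(3.22*j^2 - 4.23*j + 1.06)^2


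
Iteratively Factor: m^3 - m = (m + 1)*(m^2 - m) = m*(m + 1)*(m - 1)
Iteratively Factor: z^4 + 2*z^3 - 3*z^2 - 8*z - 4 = (z - 2)*(z^3 + 4*z^2 + 5*z + 2) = (z - 2)*(z + 1)*(z^2 + 3*z + 2) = (z - 2)*(z + 1)^2*(z + 2)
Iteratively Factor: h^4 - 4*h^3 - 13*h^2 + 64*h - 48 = (h + 4)*(h^3 - 8*h^2 + 19*h - 12) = (h - 1)*(h + 4)*(h^2 - 7*h + 12) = (h - 4)*(h - 1)*(h + 4)*(h - 3)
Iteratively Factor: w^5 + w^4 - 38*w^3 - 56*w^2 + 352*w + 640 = (w - 4)*(w^4 + 5*w^3 - 18*w^2 - 128*w - 160) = (w - 4)*(w + 4)*(w^3 + w^2 - 22*w - 40) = (w - 4)*(w + 2)*(w + 4)*(w^2 - w - 20) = (w - 4)*(w + 2)*(w + 4)^2*(w - 5)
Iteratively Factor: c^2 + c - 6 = (c - 2)*(c + 3)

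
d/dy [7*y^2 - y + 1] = 14*y - 1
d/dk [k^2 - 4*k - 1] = 2*k - 4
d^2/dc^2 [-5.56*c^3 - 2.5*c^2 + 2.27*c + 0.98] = -33.36*c - 5.0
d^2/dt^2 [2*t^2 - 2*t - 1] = 4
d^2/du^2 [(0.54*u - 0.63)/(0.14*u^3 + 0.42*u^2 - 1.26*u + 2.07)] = (0.063504*u^5 + 0.042336*u^4 - 0.21168*u^3 - 1.877904*u^2 + 0.278964*u + 1.911924)/(0.002744*u^9 + 0.024696*u^8 - 0.248724*u^6 + 0.730296*u^5 + 0.904932*u^4 - 6.773382*u^3 + 15.25797*u^2 - 16.196922*u + 8.869743)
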